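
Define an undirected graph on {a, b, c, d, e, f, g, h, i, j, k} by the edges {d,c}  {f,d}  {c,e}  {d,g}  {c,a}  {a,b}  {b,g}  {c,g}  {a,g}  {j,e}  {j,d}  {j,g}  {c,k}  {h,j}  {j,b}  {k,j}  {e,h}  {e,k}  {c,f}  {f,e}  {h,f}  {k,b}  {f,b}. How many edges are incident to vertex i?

0

i has no neighbors.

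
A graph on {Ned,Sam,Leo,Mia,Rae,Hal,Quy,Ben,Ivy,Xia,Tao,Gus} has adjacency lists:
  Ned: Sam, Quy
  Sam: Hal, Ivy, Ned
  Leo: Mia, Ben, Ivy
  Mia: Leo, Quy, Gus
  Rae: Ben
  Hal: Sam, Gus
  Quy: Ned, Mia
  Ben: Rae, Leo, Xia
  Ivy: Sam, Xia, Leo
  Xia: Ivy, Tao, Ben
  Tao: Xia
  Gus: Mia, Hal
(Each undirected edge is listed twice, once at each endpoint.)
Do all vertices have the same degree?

Degrees: Ned:2, Sam:3, Leo:3, Mia:3, Rae:1, Hal:2, Quy:2, Ben:3, Ivy:3, Xia:3, Tao:1, Gus:2
Degrees are not all equal (e.g. deg(Rae)=1 but deg(Sam)=3); not regular.

No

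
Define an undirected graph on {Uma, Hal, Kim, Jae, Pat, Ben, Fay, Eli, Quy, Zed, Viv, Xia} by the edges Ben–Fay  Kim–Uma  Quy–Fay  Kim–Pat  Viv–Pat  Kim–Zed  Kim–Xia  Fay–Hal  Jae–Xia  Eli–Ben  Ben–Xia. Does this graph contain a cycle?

The graph has 12 vertices, 11 edges, and 1 connected component.
A forest on 12 vertices with 1 component has exactly 11 edges, which matches — so no cycle.

No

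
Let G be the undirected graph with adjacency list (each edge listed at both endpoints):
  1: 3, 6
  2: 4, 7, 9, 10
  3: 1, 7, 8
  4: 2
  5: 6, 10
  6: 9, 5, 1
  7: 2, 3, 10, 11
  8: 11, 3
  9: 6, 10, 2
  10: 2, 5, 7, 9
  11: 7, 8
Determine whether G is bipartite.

7-2-10-7 is an odd cycle (length 3), and a bipartite graph can contain only even cycles.

No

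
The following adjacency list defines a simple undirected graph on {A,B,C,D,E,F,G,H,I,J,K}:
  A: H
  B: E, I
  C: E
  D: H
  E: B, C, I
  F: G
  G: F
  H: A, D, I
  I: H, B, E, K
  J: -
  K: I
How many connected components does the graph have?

3

Component: {J}
Component: {F, G}
Component: {A, B, C, D, E, H, I, K}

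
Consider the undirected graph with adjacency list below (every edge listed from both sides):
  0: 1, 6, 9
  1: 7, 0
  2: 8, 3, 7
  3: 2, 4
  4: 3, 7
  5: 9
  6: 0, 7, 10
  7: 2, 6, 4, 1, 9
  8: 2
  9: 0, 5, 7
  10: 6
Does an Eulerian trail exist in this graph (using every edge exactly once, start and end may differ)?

No

Degrees: 0:3, 1:2, 2:3, 3:2, 4:2, 5:1, 6:3, 7:5, 8:1, 9:3, 10:1
Odd-degree vertices: 0, 2, 5, 6, 7, 8, 9, 10 (8 total).
With 8 odd-degree vertices (more than two), no single trail can use every edge.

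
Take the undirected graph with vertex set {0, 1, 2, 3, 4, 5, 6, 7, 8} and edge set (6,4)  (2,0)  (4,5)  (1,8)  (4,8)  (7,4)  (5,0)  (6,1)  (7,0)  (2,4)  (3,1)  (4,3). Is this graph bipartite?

Yes

A valid 2-coloring puts {2, 3, 5, 6, 7, 8} on one side and {0, 1, 4} on the other; every edge crosses between the two sides.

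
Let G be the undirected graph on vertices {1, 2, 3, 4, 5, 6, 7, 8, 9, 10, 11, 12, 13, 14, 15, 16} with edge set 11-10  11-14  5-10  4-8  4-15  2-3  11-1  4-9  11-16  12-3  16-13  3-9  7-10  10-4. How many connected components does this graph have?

2

Component: {6}
Component: {1, 2, 3, 4, 5, 7, 8, 9, 10, 11, 12, 13, 14, 15, 16}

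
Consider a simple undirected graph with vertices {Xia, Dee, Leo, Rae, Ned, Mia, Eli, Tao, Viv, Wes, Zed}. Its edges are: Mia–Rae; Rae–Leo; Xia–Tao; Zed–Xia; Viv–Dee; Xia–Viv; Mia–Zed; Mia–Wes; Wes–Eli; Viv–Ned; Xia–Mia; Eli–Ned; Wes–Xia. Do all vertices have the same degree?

No

Degrees: Xia:5, Dee:1, Leo:1, Rae:2, Ned:2, Mia:4, Eli:2, Tao:1, Viv:3, Wes:3, Zed:2
Vertex Dee has degree 1 while Xia has degree 5, so the graph is not regular.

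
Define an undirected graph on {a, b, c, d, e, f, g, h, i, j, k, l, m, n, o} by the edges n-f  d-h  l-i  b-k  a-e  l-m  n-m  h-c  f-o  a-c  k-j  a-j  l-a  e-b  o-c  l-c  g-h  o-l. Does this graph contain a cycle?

Yes

|V| = 15, |E| = 18, number of components = 1.
Since 18 > 15 - 1, a cycle must exist; for instance a-c-o-f-n-m-l-a.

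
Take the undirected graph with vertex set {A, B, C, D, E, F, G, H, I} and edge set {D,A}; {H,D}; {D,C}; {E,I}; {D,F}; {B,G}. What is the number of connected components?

3

Component: {B, G}
Component: {E, I}
Component: {A, C, D, F, H}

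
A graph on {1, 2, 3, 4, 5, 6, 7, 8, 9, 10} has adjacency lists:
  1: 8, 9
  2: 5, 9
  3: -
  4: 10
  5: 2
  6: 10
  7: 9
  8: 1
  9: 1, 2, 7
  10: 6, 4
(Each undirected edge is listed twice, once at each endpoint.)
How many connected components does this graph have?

3

Component: {3}
Component: {4, 6, 10}
Component: {1, 2, 5, 7, 8, 9}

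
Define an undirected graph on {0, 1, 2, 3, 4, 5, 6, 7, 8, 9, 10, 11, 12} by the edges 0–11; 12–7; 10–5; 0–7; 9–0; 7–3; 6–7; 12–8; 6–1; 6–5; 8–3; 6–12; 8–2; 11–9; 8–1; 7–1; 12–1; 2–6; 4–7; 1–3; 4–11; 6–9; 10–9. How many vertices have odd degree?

Degrees: 0:3, 1:5, 2:2, 3:3, 4:2, 5:2, 6:6, 7:6, 8:4, 9:4, 10:2, 11:3, 12:4
Odd-degree vertices: 0, 1, 3, 11.

4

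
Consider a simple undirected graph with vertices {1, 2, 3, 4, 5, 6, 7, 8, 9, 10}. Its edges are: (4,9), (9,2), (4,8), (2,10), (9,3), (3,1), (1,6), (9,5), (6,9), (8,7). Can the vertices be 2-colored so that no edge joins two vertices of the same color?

Color {2, 3, 4, 5, 6, 7} black and {1, 8, 9, 10} white. No edge joins two same-colored vertices, so the graph is bipartite.

Yes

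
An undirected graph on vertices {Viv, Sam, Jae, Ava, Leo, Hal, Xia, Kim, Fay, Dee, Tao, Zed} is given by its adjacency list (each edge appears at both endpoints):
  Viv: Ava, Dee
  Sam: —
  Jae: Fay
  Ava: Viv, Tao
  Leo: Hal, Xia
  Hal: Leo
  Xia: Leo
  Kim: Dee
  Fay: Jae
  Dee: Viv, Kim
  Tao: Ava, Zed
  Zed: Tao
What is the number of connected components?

4

Component: {Sam}
Component: {Jae, Fay}
Component: {Leo, Hal, Xia}
Component: {Viv, Ava, Kim, Dee, Tao, Zed}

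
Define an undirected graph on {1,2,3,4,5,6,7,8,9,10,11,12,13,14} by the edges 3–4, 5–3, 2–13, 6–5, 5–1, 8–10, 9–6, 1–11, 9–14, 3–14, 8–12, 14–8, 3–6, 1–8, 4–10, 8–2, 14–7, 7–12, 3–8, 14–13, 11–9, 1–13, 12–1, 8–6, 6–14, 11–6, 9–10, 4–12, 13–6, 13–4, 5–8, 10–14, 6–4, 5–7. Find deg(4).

Neighbors of 4: 3, 6, 10, 12, 13.

5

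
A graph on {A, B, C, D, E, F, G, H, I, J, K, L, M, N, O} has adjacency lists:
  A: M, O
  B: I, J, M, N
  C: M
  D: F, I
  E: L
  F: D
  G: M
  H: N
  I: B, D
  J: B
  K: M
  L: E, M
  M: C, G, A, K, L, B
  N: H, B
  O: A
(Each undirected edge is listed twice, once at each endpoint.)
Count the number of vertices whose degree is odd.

Degrees: A:2, B:4, C:1, D:2, E:1, F:1, G:1, H:1, I:2, J:1, K:1, L:2, M:6, N:2, O:1
Odd-degree vertices: C, E, F, G, H, J, K, O.

8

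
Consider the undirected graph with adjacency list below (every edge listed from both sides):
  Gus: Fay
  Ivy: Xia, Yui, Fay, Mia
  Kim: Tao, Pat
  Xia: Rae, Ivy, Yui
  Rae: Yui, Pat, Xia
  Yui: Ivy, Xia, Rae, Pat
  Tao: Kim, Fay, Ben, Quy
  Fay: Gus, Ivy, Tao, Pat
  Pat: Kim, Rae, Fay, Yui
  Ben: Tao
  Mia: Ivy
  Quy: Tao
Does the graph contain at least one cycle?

Yes

The graph has 12 vertices, 16 edges, and 1 connected component.
Since 16 > 12 - 1, a cycle must exist; for instance Ivy-Yui-Xia-Ivy.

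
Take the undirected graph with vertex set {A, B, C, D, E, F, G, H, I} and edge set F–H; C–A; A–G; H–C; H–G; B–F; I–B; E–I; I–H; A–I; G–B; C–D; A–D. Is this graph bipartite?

The cycle C-D-A-C has length 3, which is odd, so the graph is not bipartite.

No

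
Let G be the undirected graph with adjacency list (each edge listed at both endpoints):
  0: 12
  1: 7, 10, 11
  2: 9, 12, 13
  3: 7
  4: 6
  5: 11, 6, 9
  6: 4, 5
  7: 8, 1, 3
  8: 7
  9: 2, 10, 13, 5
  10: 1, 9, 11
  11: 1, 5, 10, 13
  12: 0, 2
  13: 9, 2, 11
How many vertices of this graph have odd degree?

Degrees: 0:1, 1:3, 2:3, 3:1, 4:1, 5:3, 6:2, 7:3, 8:1, 9:4, 10:3, 11:4, 12:2, 13:3
Odd-degree vertices: 0, 1, 2, 3, 4, 5, 7, 8, 10, 13.

10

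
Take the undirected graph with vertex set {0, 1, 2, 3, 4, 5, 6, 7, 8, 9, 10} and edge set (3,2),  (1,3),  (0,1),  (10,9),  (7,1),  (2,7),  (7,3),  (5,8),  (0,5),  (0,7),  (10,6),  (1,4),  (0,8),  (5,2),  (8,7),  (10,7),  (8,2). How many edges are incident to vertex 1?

Neighbors of 1: 0, 3, 4, 7.

4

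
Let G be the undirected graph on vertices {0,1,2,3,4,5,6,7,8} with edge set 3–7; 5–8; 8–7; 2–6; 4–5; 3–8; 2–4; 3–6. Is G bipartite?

No

The cycle 7-3-8-7 has length 3, which is odd, so the graph is not bipartite.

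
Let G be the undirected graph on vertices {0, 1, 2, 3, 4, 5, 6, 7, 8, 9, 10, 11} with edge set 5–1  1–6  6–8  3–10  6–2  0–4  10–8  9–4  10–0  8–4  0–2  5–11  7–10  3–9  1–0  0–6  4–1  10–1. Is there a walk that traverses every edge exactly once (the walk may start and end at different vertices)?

Degrees: 0:5, 1:5, 2:2, 3:2, 4:4, 5:2, 6:4, 7:1, 8:3, 9:2, 10:5, 11:1
Odd-degree vertices: 0, 1, 7, 8, 10, 11 (6 total).
An Eulerian trail requires 0 or 2 odd-degree vertices; here there are 6.

No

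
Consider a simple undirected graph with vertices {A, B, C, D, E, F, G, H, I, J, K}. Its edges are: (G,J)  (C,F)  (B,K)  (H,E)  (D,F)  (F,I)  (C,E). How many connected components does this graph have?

4

Component: {A}
Component: {B, K}
Component: {G, J}
Component: {C, D, E, F, H, I}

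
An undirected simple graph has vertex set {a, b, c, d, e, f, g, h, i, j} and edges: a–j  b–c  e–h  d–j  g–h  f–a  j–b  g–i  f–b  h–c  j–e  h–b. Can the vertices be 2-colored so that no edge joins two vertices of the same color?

The cycle b-c-h-b has length 3, which is odd, so the graph is not bipartite.

No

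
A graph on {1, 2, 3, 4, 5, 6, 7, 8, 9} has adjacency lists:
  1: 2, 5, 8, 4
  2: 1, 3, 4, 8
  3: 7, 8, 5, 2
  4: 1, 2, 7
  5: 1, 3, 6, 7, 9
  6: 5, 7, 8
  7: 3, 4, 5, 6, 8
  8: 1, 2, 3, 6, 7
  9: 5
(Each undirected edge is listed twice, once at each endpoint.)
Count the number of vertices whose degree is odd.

6

Degrees: 1:4, 2:4, 3:4, 4:3, 5:5, 6:3, 7:5, 8:5, 9:1
Odd-degree vertices: 4, 5, 6, 7, 8, 9.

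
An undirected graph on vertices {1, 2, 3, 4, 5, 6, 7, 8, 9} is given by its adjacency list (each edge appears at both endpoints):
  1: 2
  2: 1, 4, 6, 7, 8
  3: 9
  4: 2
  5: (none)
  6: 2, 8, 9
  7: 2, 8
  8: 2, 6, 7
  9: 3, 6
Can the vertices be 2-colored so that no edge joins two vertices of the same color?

The cycle 2-8-6-2 has length 3, which is odd, so the graph is not bipartite.

No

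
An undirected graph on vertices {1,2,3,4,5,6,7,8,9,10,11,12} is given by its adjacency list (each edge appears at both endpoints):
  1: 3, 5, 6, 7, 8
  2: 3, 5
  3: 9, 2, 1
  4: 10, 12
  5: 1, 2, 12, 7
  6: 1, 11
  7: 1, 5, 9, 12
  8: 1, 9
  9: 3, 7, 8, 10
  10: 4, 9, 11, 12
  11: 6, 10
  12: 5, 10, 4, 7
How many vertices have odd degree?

Degrees: 1:5, 2:2, 3:3, 4:2, 5:4, 6:2, 7:4, 8:2, 9:4, 10:4, 11:2, 12:4
Odd-degree vertices: 1, 3.

2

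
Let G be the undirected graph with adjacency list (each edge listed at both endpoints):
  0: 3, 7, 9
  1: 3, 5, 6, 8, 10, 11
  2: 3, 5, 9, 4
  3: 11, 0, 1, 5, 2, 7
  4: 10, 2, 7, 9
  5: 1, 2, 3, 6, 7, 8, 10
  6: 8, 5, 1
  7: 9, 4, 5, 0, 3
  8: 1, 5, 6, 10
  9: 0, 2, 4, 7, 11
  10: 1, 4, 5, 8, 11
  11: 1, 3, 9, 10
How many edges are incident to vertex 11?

4

Neighbors of 11: 1, 3, 9, 10.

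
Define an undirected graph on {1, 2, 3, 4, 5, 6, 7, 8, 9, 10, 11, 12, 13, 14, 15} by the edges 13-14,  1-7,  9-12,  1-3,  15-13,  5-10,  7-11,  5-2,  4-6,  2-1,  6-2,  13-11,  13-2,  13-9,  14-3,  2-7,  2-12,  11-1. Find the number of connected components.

Component: {8}
Component: {1, 2, 3, 4, 5, 6, 7, 9, 10, 11, 12, 13, 14, 15}

2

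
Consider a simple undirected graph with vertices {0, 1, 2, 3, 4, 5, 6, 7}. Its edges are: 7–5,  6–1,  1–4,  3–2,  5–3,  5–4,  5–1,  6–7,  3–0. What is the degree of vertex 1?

3

Neighbors of 1: 4, 5, 6.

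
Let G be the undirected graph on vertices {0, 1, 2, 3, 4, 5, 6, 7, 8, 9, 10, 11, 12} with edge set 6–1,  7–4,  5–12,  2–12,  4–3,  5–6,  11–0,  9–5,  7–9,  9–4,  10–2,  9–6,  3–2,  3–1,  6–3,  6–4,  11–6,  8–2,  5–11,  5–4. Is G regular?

No

Degrees: 0:1, 1:2, 2:4, 3:4, 4:5, 5:5, 6:6, 7:2, 8:1, 9:4, 10:1, 11:3, 12:2
Vertex 0 has degree 1 while 6 has degree 6, so the graph is not regular.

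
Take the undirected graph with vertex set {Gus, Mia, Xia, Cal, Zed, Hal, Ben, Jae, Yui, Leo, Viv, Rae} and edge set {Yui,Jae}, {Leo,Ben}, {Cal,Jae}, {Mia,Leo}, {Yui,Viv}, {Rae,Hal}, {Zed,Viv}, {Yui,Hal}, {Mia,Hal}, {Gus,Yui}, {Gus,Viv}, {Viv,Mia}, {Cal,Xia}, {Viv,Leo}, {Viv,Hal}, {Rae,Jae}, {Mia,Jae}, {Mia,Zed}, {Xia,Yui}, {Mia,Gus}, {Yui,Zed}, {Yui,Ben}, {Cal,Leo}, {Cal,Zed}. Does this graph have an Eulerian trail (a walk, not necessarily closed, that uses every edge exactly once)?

Degrees: Gus:3, Mia:6, Xia:2, Cal:4, Zed:4, Hal:4, Ben:2, Jae:4, Yui:7, Leo:4, Viv:6, Rae:2
Odd-degree vertices: Gus, Yui (2 total).
The non-isolated vertices are connected and exactly 2 have odd degree, so an Eulerian trail exists (from Gus to Yui).

Yes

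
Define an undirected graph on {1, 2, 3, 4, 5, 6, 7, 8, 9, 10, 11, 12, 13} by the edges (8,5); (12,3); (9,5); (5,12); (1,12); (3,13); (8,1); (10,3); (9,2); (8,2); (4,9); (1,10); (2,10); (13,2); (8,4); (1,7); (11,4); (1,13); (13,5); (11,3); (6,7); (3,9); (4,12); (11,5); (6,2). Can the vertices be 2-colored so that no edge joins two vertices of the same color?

No

The cycle 1-7-6-2-13-1 has length 5, which is odd, so the graph is not bipartite.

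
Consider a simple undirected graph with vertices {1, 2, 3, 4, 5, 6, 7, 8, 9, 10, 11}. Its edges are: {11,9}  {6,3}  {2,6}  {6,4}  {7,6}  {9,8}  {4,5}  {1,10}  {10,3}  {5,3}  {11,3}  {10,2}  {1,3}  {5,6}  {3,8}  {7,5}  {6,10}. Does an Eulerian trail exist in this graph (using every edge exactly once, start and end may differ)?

Yes

Degrees: 1:2, 2:2, 3:6, 4:2, 5:4, 6:6, 7:2, 8:2, 9:2, 10:4, 11:2
Odd-degree vertices: none (0 total).
With 0 odd-degree vertices and all edges in one connected piece, an Eulerian trail exists.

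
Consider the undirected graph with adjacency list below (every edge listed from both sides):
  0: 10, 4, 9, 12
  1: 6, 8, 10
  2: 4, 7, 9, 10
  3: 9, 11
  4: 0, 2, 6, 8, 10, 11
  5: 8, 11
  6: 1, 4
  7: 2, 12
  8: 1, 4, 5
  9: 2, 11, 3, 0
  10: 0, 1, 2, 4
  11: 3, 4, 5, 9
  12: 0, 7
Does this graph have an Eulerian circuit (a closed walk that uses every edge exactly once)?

Degrees: 0:4, 1:3, 2:4, 3:2, 4:6, 5:2, 6:2, 7:2, 8:3, 9:4, 10:4, 11:4, 12:2
1, 8 have odd degree; an Eulerian circuit needs every degree to be even, so none exists.

No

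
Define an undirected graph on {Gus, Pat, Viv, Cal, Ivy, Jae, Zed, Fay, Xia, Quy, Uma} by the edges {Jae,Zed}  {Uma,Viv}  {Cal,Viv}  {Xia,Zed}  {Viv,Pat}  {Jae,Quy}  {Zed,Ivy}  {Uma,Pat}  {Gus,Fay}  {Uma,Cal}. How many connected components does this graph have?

Component: {Gus, Fay}
Component: {Pat, Viv, Cal, Uma}
Component: {Ivy, Jae, Zed, Xia, Quy}

3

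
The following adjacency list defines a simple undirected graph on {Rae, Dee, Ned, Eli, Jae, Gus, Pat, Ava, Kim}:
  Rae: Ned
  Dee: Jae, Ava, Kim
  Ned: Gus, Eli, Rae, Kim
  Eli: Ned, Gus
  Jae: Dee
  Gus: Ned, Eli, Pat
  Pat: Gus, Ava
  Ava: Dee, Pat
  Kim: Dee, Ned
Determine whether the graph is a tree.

|V| = 9, |E| = 10.
Connected but with 10 > 8 edges, so it has a cycle and is not a tree.

No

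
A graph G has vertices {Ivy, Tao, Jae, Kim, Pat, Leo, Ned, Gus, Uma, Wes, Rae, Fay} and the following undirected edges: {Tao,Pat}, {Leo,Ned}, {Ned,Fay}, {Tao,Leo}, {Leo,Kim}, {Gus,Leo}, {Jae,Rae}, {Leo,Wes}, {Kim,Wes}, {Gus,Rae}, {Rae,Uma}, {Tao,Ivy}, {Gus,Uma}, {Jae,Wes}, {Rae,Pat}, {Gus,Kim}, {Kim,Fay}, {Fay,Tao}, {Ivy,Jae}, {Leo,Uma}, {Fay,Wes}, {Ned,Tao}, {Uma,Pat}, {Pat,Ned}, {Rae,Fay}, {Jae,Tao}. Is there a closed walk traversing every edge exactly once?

Degrees: Ivy:2, Tao:6, Jae:4, Kim:4, Pat:4, Leo:6, Ned:4, Gus:4, Uma:4, Wes:4, Rae:5, Fay:5
Vertices with odd degree: Rae, Fay. An Eulerian circuit requires all degrees even.

No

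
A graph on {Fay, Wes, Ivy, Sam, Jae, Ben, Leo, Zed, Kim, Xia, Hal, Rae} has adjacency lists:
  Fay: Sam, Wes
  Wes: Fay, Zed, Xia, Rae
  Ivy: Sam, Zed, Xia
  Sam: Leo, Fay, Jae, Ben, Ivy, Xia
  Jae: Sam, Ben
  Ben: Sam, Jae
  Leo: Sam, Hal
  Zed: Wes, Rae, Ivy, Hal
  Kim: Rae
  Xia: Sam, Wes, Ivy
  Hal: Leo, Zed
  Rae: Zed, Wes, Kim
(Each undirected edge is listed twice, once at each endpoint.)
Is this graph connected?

Starting from Fay and exploring outward reaches every vertex (Fay, Sam, Wes, Xia, Ivy, Leo, Ben, Jae, Rae, Zed, Hal, Kim); the graph is connected.

Yes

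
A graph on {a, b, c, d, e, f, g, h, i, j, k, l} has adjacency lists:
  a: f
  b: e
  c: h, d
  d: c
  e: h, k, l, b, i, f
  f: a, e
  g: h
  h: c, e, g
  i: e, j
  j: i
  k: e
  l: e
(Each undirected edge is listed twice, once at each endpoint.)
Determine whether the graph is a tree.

|V| = 12, |E| = 11.
Connected and |E| = |V| - 1, which characterizes a tree.

Yes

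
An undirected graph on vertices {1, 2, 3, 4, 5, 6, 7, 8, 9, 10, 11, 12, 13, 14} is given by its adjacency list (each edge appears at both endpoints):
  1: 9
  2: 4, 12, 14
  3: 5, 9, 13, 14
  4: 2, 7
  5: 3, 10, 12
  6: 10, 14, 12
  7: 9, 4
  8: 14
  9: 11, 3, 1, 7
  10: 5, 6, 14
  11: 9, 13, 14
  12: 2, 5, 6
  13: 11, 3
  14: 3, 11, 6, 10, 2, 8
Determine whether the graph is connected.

A breadth-first search from 1 visits 1, 9, 11, 7, 3, 14, 13, 4, 5, 2, 10, 8, 6, 12 — all 14 vertices — so the graph is connected.

Yes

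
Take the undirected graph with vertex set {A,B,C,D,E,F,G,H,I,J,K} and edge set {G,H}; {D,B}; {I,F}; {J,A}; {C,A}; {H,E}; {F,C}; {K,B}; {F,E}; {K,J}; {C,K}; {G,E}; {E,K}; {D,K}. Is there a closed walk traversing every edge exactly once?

No

Degrees: A:2, B:2, C:3, D:2, E:4, F:3, G:2, H:2, I:1, J:2, K:5
Vertices with odd degree: C, F, I, K. An Eulerian circuit requires all degrees even.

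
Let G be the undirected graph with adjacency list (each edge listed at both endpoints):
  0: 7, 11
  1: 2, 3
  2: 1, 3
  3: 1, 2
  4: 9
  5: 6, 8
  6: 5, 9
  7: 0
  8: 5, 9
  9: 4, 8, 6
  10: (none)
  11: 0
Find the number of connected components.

Component: {10}
Component: {0, 7, 11}
Component: {1, 2, 3}
Component: {4, 5, 6, 8, 9}

4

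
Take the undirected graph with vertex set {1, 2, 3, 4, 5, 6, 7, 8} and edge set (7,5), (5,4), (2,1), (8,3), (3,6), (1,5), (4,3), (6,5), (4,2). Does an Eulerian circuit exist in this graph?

No

Degrees: 1:2, 2:2, 3:3, 4:3, 5:4, 6:2, 7:1, 8:1
3, 4, 7, 8 have odd degree; an Eulerian circuit needs every degree to be even, so none exists.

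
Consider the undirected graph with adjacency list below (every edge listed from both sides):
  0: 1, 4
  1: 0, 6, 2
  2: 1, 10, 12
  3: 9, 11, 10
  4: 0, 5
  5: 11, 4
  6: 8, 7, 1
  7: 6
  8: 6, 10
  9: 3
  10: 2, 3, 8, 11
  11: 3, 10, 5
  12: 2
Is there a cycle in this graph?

Yes

The graph has 13 vertices, 15 edges, and 1 connected component.
Since 15 > 13 - 1, a cycle must exist; for instance 10-11-3-10.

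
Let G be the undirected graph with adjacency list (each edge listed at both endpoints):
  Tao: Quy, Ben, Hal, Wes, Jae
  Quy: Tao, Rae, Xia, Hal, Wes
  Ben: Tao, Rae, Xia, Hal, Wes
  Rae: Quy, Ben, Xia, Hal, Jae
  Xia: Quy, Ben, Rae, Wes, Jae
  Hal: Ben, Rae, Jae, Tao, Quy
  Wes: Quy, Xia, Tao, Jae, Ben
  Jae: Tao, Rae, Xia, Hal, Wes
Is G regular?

Degrees: Tao:5, Quy:5, Ben:5, Rae:5, Xia:5, Hal:5, Wes:5, Jae:5
Every vertex has degree 5, so the graph is 5-regular.

Yes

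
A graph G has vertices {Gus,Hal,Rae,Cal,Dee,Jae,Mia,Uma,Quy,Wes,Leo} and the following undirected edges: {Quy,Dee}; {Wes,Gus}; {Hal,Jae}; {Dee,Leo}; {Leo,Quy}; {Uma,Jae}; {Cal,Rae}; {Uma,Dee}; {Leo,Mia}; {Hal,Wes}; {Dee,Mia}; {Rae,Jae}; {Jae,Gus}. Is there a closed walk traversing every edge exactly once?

No

Degrees: Gus:2, Hal:2, Rae:2, Cal:1, Dee:4, Jae:4, Mia:2, Uma:2, Quy:2, Wes:2, Leo:3
Cal, Leo have odd degree; an Eulerian circuit needs every degree to be even, so none exists.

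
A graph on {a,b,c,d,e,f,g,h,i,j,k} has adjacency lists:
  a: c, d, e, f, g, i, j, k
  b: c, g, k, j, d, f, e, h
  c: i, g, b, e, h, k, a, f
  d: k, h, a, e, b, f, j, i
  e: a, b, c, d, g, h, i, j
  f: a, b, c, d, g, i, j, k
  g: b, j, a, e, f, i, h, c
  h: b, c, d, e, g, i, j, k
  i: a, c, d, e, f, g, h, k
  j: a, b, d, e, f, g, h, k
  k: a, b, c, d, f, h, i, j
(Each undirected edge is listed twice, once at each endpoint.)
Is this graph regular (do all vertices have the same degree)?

Yes

Degrees: a:8, b:8, c:8, d:8, e:8, f:8, g:8, h:8, i:8, j:8, k:8
All degrees equal 8; the graph is regular.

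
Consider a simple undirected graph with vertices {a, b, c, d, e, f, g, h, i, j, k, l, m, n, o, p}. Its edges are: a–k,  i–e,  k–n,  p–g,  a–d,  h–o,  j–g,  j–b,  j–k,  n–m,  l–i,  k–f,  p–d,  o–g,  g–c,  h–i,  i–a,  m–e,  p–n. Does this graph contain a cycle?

Yes

The graph has 16 vertices, 19 edges, and 1 connected component.
One cycle is a-i-h-o-g-j-k-a.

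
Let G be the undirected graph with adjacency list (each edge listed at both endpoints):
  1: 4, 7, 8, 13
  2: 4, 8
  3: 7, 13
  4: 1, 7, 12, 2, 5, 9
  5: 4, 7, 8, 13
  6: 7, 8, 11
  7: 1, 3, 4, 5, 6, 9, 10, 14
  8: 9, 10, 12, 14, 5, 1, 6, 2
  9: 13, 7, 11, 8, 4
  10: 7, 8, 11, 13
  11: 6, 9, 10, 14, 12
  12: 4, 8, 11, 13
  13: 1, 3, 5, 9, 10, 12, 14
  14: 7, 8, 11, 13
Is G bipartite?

No

7-4-12-8-14-7 is an odd cycle (length 5), and a bipartite graph can contain only even cycles.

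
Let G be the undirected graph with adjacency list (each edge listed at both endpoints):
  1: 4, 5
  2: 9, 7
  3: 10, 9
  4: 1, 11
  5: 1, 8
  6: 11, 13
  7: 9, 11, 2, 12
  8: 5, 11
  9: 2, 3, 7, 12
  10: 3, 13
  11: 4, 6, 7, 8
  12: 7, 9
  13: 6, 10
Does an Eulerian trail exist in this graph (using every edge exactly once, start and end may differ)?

Yes

Degrees: 1:2, 2:2, 3:2, 4:2, 5:2, 6:2, 7:4, 8:2, 9:4, 10:2, 11:4, 12:2, 13:2
Odd-degree vertices: none (0 total).
The non-isolated vertices are connected and exactly 0 have odd degree, so an Eulerian trail exists.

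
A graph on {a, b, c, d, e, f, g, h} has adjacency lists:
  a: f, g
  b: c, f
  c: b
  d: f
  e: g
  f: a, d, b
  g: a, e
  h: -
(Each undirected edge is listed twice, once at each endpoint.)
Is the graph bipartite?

Yes

Partition the vertices as {c, f, g, h} vs {a, b, d, e}. Each listed edge has one endpoint in each part, so the graph is bipartite.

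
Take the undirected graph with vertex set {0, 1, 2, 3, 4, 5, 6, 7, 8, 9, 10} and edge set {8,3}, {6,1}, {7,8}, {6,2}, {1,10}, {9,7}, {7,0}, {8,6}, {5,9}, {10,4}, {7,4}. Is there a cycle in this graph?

The graph has 11 vertices, 11 edges, and 1 connected component.
Since 11 > 11 - 1, a cycle must exist; for instance 7-8-6-1-10-4-7.

Yes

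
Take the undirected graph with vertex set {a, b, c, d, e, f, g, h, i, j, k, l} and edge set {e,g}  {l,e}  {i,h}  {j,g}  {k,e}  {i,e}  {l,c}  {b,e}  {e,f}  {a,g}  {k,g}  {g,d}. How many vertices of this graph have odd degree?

Degrees: a:1, b:1, c:1, d:1, e:6, f:1, g:5, h:1, i:2, j:1, k:2, l:2
Odd-degree vertices: a, b, c, d, f, g, h, j.

8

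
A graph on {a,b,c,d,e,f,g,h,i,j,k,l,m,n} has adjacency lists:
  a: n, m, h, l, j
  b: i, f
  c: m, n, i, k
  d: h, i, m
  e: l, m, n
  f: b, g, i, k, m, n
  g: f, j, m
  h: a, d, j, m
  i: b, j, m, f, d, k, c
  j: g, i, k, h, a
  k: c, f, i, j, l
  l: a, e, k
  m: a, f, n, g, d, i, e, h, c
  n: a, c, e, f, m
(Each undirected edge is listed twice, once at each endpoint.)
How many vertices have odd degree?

Degrees: a:5, b:2, c:4, d:3, e:3, f:6, g:3, h:4, i:7, j:5, k:5, l:3, m:9, n:5
Odd-degree vertices: a, d, e, g, i, j, k, l, m, n.

10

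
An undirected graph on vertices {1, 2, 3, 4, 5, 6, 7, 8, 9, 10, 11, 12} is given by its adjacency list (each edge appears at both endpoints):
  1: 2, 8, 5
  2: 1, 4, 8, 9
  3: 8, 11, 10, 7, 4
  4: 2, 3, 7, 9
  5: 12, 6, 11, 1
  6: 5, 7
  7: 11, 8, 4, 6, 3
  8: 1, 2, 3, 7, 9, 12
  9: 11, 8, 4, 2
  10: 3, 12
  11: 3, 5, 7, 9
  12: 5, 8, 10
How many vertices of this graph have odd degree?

4

Degrees: 1:3, 2:4, 3:5, 4:4, 5:4, 6:2, 7:5, 8:6, 9:4, 10:2, 11:4, 12:3
Odd-degree vertices: 1, 3, 7, 12.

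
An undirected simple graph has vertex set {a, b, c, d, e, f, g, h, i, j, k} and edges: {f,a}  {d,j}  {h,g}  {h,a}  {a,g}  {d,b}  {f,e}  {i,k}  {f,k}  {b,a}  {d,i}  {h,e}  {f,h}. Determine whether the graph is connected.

Component: {c}
Component: {a, b, d, e, f, g, h, i, j, k}
There are 2 separate components, so the graph is not connected.

No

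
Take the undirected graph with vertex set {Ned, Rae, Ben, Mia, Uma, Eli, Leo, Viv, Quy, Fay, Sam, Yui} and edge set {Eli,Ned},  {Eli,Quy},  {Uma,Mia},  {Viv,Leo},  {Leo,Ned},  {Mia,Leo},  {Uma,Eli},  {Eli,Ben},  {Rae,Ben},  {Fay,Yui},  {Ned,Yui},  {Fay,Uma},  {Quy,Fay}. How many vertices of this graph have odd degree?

Degrees: Ned:3, Rae:1, Ben:2, Mia:2, Uma:3, Eli:4, Leo:3, Viv:1, Quy:2, Fay:3, Sam:0, Yui:2
Odd-degree vertices: Ned, Rae, Uma, Leo, Viv, Fay.

6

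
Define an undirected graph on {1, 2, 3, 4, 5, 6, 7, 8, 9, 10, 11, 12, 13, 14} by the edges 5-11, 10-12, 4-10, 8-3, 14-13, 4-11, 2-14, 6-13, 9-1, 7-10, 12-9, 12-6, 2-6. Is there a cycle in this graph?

The graph has 14 vertices, 13 edges, and 2 connected components.
Since 13 > 14 - 2, a cycle must exist; for instance 6-13-14-2-6.

Yes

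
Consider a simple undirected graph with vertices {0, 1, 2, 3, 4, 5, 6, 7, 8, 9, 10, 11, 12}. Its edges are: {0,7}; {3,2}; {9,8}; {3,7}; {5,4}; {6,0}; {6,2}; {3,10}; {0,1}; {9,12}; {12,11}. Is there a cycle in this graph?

|V| = 13, |E| = 11, number of components = 3.
One cycle is 0-7-3-2-6-0.

Yes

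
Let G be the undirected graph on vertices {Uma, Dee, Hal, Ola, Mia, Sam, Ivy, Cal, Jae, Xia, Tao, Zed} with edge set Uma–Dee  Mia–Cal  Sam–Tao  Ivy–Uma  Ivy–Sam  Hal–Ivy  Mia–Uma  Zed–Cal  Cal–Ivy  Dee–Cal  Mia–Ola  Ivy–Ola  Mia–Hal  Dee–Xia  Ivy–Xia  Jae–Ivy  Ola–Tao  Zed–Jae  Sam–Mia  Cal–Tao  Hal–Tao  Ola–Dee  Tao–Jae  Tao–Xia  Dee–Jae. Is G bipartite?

Yes

A valid 2-coloring puts {Dee, Mia, Ivy, Tao, Zed} on one side and {Uma, Hal, Ola, Sam, Cal, Jae, Xia} on the other; every edge crosses between the two sides.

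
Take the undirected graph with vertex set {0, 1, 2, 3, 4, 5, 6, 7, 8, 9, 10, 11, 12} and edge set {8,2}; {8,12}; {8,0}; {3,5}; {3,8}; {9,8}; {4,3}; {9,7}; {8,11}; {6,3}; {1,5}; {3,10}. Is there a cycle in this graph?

|V| = 13, |E| = 12, number of components = 1.
A forest on 13 vertices with 1 component has exactly 12 edges, which matches — so no cycle.

No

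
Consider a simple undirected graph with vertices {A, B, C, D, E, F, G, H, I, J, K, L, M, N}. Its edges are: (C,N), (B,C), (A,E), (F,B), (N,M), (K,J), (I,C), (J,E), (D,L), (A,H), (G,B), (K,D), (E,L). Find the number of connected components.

2

Component: {A, D, E, H, J, K, L}
Component: {B, C, F, G, I, M, N}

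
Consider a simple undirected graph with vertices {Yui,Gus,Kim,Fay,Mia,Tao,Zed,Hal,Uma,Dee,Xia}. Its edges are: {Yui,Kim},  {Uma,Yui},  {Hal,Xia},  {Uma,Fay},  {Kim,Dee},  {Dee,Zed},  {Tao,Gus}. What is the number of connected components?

Component: {Mia}
Component: {Gus, Tao}
Component: {Hal, Xia}
Component: {Yui, Kim, Fay, Zed, Uma, Dee}

4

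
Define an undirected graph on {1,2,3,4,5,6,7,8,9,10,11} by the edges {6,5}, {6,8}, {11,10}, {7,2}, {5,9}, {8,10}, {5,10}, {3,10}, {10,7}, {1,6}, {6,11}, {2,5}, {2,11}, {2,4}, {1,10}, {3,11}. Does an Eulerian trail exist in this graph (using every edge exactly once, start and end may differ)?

Degrees: 1:2, 2:4, 3:2, 4:1, 5:4, 6:4, 7:2, 8:2, 9:1, 10:6, 11:4
Odd-degree vertices: 4, 9 (2 total).
The non-isolated vertices are connected and exactly 2 have odd degree, so an Eulerian trail exists (from 4 to 9).

Yes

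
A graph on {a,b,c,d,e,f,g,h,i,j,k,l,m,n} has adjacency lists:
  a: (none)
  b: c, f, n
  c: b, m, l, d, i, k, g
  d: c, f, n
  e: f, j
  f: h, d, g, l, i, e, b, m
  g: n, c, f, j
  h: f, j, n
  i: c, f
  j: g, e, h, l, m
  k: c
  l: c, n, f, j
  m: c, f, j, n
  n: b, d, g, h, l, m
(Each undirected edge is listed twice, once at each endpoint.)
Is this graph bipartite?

Yes

Color {a, c, f, j, n} black and {b, d, e, g, h, i, k, l, m} white. No edge joins two same-colored vertices, so the graph is bipartite.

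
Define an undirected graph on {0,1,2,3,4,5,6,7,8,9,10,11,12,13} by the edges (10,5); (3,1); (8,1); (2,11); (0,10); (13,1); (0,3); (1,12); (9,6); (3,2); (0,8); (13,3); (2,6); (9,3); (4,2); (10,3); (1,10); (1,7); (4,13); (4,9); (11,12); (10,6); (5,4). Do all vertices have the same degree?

No

Degrees: 0:3, 1:6, 2:4, 3:6, 4:4, 5:2, 6:3, 7:1, 8:2, 9:3, 10:5, 11:2, 12:2, 13:3
Degrees are not all equal (e.g. deg(7)=1 but deg(1)=6); not regular.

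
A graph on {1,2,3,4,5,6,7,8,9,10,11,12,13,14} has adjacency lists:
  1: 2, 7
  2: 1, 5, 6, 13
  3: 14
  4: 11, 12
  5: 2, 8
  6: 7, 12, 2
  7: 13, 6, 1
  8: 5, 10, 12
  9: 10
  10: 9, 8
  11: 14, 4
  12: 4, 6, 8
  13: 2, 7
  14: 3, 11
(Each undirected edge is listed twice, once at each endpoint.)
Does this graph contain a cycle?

The graph has 14 vertices, 16 edges, and 1 connected component.
Since 16 > 14 - 1, a cycle must exist; for instance 2-6-7-13-2.

Yes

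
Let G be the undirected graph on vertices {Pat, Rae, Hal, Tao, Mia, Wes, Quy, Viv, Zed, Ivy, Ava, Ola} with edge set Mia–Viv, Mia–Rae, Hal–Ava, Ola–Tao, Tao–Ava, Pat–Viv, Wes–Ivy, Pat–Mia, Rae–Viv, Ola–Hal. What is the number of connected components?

5

Component: {Quy}
Component: {Zed}
Component: {Wes, Ivy}
Component: {Pat, Rae, Mia, Viv}
Component: {Hal, Tao, Ava, Ola}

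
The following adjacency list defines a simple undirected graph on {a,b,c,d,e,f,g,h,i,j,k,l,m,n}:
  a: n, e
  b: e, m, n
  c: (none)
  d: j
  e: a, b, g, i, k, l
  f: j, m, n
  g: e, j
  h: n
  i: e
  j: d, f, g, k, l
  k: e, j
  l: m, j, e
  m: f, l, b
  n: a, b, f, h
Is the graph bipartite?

Yes

Partition the vertices as {c, e, j, m, n} vs {a, b, d, f, g, h, i, k, l}. Each listed edge has one endpoint in each part, so the graph is bipartite.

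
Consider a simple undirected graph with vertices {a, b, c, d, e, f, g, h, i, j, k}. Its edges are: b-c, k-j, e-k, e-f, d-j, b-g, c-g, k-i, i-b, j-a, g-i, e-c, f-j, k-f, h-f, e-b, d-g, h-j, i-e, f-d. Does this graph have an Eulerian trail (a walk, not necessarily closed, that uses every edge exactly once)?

No

Degrees: a:1, b:4, c:3, d:3, e:5, f:5, g:4, h:2, i:4, j:5, k:4
Odd-degree vertices: a, c, d, e, f, j (6 total).
With 6 odd-degree vertices (more than two), no single trail can use every edge.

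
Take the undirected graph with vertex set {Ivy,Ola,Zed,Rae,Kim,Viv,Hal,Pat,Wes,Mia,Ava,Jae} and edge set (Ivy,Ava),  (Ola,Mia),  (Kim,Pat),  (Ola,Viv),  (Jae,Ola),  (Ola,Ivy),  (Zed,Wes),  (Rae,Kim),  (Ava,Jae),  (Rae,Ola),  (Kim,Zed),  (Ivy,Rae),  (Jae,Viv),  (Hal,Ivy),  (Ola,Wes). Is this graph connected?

Starting from Ivy and exploring outward reaches every vertex (Ivy, Rae, Hal, Ola, Ava, Kim, Viv, Jae, Mia, Wes, Pat, Zed); the graph is connected.

Yes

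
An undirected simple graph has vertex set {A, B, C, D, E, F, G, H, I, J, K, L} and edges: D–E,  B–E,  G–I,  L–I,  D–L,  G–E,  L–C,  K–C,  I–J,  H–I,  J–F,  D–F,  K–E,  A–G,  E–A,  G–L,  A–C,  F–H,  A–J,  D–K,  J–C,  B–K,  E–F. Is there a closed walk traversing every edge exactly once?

Yes

Degrees: A:4, B:2, C:4, D:4, E:6, F:4, G:4, H:2, I:4, J:4, K:4, L:4
All degrees are even and the non-isolated vertices are connected — an Eulerian circuit exists.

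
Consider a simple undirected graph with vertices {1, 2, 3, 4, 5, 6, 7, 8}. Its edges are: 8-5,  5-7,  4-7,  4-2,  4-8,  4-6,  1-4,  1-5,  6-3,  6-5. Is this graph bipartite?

Yes

Partition the vertices as {3, 4, 5} vs {1, 2, 6, 7, 8}. Each listed edge has one endpoint in each part, so the graph is bipartite.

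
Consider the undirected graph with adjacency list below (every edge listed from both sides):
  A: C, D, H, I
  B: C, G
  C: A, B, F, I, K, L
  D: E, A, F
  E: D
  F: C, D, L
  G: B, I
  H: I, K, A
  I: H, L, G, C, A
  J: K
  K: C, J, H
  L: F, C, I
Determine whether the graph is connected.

Starting from A and exploring outward reaches every vertex (A, D, H, I, C, F, E, K, G, L, B, J); the graph is connected.

Yes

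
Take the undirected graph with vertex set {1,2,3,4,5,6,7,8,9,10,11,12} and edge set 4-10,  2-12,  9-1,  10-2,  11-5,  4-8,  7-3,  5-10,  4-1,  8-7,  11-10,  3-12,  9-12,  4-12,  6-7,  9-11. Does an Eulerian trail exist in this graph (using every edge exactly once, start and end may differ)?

No

Degrees: 1:2, 2:2, 3:2, 4:4, 5:2, 6:1, 7:3, 8:2, 9:3, 10:4, 11:3, 12:4
Odd-degree vertices: 6, 7, 9, 11 (4 total).
With 4 odd-degree vertices (more than two), no single trail can use every edge.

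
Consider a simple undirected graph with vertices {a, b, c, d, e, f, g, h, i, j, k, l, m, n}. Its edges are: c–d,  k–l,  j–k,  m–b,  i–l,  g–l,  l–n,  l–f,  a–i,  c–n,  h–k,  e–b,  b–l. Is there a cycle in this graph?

The graph has 14 vertices, 13 edges, and 1 connected component.
A forest on 14 vertices with 1 component has exactly 13 edges, which matches — so no cycle.

No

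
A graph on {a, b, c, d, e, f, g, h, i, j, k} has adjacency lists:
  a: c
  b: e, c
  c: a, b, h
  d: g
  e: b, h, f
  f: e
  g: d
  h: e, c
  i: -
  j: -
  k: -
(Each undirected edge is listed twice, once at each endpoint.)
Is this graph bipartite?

Yes

Color {c, e, g, i, j, k} black and {a, b, d, f, h} white. No edge joins two same-colored vertices, so the graph is bipartite.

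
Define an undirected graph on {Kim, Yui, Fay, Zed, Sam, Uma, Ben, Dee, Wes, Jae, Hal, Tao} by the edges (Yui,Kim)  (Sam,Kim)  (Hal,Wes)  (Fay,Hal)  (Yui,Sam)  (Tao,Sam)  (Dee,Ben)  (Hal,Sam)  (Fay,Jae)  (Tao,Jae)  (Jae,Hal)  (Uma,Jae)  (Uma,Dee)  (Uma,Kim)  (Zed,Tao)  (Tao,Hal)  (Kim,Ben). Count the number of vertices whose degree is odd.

4

Degrees: Kim:4, Yui:2, Fay:2, Zed:1, Sam:4, Uma:3, Ben:2, Dee:2, Wes:1, Jae:4, Hal:5, Tao:4
Odd-degree vertices: Zed, Uma, Wes, Hal.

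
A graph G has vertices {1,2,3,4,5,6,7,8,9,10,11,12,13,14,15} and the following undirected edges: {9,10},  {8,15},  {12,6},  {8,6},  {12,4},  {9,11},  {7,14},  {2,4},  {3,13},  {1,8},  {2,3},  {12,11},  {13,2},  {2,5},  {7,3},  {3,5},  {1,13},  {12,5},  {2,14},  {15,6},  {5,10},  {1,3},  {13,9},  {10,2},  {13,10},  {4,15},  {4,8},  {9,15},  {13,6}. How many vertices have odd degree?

Degrees: 1:3, 2:6, 3:5, 4:4, 5:4, 6:4, 7:2, 8:4, 9:4, 10:4, 11:2, 12:4, 13:6, 14:2, 15:4
Odd-degree vertices: 1, 3.

2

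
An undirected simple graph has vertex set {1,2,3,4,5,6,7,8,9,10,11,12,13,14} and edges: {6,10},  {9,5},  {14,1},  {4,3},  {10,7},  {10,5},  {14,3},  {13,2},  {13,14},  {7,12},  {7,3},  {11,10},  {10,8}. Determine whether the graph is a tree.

The graph has 14 vertices and 13 edges.
It is connected with exactly 13 edges, hence acyclic — it is a tree.

Yes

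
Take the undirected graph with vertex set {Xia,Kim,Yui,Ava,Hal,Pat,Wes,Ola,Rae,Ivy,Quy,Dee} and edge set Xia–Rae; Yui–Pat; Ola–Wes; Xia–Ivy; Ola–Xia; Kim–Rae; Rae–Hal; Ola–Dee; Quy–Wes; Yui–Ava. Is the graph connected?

No

Component: {Yui, Ava, Pat}
Component: {Xia, Kim, Hal, Wes, Ola, Rae, Ivy, Quy, Dee}
There are 2 separate components, so the graph is not connected.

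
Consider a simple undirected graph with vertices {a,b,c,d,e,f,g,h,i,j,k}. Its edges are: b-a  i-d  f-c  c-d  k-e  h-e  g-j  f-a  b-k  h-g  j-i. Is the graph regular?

Degrees: a:2, b:2, c:2, d:2, e:2, f:2, g:2, h:2, i:2, j:2, k:2
Every vertex has degree 2, so the graph is 2-regular.

Yes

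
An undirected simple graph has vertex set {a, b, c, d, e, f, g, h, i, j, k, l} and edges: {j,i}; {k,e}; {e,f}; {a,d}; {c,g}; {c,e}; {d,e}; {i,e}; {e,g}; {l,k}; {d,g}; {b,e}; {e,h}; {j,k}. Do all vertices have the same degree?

Degrees: a:1, b:1, c:2, d:3, e:8, f:1, g:3, h:1, i:2, j:2, k:3, l:1
Degrees are not all equal (e.g. deg(a)=1 but deg(e)=8); not regular.

No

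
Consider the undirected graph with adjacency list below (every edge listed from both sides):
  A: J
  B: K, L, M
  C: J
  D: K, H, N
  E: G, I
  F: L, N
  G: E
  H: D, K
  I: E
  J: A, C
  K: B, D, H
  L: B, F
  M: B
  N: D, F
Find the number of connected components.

Component: {A, C, J}
Component: {E, G, I}
Component: {B, D, F, H, K, L, M, N}

3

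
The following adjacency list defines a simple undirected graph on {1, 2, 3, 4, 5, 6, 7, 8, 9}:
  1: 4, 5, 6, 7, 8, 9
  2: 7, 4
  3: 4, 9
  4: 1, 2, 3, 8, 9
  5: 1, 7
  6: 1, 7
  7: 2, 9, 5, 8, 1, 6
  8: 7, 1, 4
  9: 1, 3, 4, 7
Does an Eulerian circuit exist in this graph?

Degrees: 1:6, 2:2, 3:2, 4:5, 5:2, 6:2, 7:6, 8:3, 9:4
4, 8 have odd degree; an Eulerian circuit needs every degree to be even, so none exists.

No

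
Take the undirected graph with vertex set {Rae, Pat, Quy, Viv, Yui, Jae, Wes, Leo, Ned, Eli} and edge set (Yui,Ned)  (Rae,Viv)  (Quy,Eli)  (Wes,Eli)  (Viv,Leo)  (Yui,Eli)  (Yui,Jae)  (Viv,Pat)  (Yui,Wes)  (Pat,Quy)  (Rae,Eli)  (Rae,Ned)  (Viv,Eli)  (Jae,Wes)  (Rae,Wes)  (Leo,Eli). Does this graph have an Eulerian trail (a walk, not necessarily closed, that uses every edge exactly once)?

Degrees: Rae:4, Pat:2, Quy:2, Viv:4, Yui:4, Jae:2, Wes:4, Leo:2, Ned:2, Eli:6
Odd-degree vertices: none (0 total).
The non-isolated vertices are connected and exactly 0 have odd degree, so an Eulerian trail exists.

Yes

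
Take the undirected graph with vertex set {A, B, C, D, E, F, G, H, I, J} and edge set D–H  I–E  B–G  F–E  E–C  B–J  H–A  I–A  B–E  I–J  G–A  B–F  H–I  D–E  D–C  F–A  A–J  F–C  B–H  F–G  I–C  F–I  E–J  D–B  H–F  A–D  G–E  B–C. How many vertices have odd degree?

6

Degrees: A:6, B:7, C:5, D:5, E:7, F:7, G:4, H:5, I:6, J:4
Odd-degree vertices: B, C, D, E, F, H.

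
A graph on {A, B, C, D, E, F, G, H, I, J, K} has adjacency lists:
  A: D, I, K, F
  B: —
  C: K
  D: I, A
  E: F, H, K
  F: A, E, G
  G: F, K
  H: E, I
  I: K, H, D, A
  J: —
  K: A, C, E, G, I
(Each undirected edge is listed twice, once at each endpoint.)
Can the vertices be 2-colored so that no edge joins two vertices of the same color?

No

I-A-K-I is an odd cycle (length 3), and a bipartite graph can contain only even cycles.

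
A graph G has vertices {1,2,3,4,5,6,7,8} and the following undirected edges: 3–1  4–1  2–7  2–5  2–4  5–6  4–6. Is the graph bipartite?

Partition the vertices as {3, 4, 5, 7, 8} vs {1, 2, 6}. Each listed edge has one endpoint in each part, so the graph is bipartite.

Yes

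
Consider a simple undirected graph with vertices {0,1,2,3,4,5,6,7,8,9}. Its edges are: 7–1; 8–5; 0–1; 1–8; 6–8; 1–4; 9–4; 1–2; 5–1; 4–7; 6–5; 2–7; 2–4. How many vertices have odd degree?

Degrees: 0:1, 1:6, 2:3, 3:0, 4:4, 5:3, 6:2, 7:3, 8:3, 9:1
Odd-degree vertices: 0, 2, 5, 7, 8, 9.

6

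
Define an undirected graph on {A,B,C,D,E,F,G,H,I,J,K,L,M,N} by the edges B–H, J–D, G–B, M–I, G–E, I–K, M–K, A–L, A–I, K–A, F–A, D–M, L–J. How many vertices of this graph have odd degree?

6

Degrees: A:4, B:2, C:0, D:2, E:1, F:1, G:2, H:1, I:3, J:2, K:3, L:2, M:3, N:0
Odd-degree vertices: E, F, H, I, K, M.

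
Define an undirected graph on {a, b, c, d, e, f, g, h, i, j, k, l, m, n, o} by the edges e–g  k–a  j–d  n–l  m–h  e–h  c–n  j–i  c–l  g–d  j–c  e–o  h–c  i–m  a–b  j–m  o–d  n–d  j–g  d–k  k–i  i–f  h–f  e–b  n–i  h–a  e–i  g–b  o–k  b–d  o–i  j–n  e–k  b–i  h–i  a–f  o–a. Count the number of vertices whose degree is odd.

8

Degrees: a:5, b:5, c:4, d:6, e:6, f:3, g:4, h:6, i:9, j:6, k:5, l:2, m:3, n:5, o:5
Odd-degree vertices: a, b, f, i, k, m, n, o.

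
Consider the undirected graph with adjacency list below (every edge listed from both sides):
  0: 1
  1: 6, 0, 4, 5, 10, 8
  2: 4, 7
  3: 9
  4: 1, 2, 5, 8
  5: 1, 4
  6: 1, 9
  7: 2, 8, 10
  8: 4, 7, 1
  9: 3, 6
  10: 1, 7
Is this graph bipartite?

No

1-5-4-1 is an odd cycle (length 3), and a bipartite graph can contain only even cycles.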